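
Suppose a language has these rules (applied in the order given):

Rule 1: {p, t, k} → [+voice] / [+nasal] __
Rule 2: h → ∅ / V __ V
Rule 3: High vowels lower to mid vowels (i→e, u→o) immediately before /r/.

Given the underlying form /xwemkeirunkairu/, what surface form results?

xwemgeerungaeru

Rule 1 (post-nasal voicing): /k/ is a voiceless stop immediately after the nasal /m/, so it voices to [g]. /k/ is a voiceless stop immediately after the nasal /n/, so it voices to [g]. /xwemkeirunkairu/ → xwemgeirungairu.
Rule 2 (intervocalic h-deletion): no segment meets the environment; /xwemgeirungairu/ is unchanged.
Rule 3 (pre-rhotic lowering): /i/ is a high vowel immediately before /r/, so it lowers to [e]. /i/ is a high vowel immediately before /r/, so it lowers to [e]. /xwemgeirungairu/ → xwemgeerungaeru.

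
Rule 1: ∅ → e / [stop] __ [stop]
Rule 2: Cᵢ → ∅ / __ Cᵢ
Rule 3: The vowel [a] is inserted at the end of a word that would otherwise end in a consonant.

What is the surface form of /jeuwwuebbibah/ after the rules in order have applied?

Rule 1 (stop-cluster e-epenthesis): /b/ and /b/ form a stop–stop cluster, so [e] is inserted between them. /jeuwwuebbibah/ → jeuwwuebebibah.
Rule 2 (degemination): /ww/ is a geminate; the first /w/ deletes. /jeuwwuebebibah/ → jeuwuebebibah.
Rule 3 (final a-epenthesis): the form ends in the consonant /h/, so [a] is inserted word-finally. /jeuwuebebibah/ → jeuwuebebibaha.

jeuwuebebibaha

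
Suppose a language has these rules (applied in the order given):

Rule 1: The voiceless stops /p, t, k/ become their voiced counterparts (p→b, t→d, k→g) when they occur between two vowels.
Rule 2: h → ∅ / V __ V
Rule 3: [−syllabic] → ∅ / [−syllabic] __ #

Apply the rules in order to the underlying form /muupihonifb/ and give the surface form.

Rule 1 (intervocalic voicing): /p/ is a voiceless stop between vowels /u/ and /i/, so it voices to [b]. /muupihonifb/ → muubihonifb.
Rule 2 (intervocalic h-deletion): /h/ occurs between vowels /i/ and /o/, so it deletes. /muubihonifb/ → muubionifb.
Rule 3 (final cluster simplification): /b/ is the second consonant of a word-final cluster /fb/, so it deletes. /muubionifb/ → muubionif.

muubionif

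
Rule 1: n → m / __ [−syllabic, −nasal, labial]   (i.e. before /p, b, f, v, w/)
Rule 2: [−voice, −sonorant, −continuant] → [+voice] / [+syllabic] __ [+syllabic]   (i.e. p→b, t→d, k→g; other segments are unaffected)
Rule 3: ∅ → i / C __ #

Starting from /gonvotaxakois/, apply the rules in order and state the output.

gomvodaxagoisi

Rule 1 (nasal place assimilation): /n/ precedes the labial consonant /v/, so it assimilates in place to [m]. /gonvotaxakois/ → gomvotaxakois.
Rule 2 (intervocalic voicing): /t/ is a voiceless stop between vowels /o/ and /a/, so it voices to [d]. /k/ is a voiceless stop between vowels /a/ and /o/, so it voices to [g]. /gomvotaxakois/ → gomvodaxagois.
Rule 3 (final i-epenthesis): the form ends in the consonant /s/, so [i] is inserted word-finally. /gomvodaxagois/ → gomvodaxagoisi.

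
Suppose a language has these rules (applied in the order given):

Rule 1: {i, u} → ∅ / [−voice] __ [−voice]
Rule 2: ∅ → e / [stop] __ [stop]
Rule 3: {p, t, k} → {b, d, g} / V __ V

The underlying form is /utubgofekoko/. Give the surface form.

udubegofegogo

Rule 1 (high vowel syncope): no segment meets the environment; /utubgofekoko/ is unchanged.
Rule 2 (stop-cluster e-epenthesis): /b/ and /g/ form a stop–stop cluster, so [e] is inserted between them. /utubgofekoko/ → utubegofekoko.
Rule 3 (intervocalic voicing): /t/ is a voiceless stop between vowels /u/ and /u/, so it voices to [d]. /k/ is a voiceless stop between vowels /e/ and /o/, so it voices to [g]. /k/ is a voiceless stop between vowels /o/ and /o/, so it voices to [g]. /utubegofekoko/ → udubegofegogo.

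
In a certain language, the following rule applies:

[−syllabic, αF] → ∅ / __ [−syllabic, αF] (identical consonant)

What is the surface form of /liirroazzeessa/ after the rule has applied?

/rr/ is a geminate; the first /r/ deletes.
/zz/ is a geminate; the first /z/ deletes.
/ss/ is a geminate; the first /s/ deletes.
The other instances of /l/, /r/, /z/, /s/ do not occur in the required environment and remain unchanged.
Surface form: [liiroazeesa].

liiroazeesa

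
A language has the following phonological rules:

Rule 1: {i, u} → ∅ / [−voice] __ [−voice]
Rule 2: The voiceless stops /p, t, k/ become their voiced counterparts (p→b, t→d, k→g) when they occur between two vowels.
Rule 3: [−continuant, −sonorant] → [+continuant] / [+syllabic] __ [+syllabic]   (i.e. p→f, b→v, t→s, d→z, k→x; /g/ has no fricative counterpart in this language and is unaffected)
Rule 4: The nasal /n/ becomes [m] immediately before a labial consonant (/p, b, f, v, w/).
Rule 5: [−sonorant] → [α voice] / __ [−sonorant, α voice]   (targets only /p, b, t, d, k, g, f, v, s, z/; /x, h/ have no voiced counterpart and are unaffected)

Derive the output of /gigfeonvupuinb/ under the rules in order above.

Rule 1 (high vowel syncope): no segment meets the environment; /gigfeonvupuinb/ is unchanged.
Rule 2 (intervocalic voicing): /p/ is a voiceless stop between vowels /u/ and /u/, so it voices to [b]. /gigfeonvupuinb/ → gigfeonvubuinb.
Rule 3 (intervocalic spirantization): /b/ is a stop between vowels /u/ and /u/, so it spirantizes to the fricative [v]. /gigfeonvubuinb/ → gigfeonvuvuinb.
Rule 4 (nasal place assimilation): /n/ precedes the labial consonant /v/, so it assimilates in place to [m]. /n/ precedes the labial consonant /b/, so it assimilates in place to [m]. /gigfeonvuvuinb/ → gigfeomvuvuimb.
Rule 5 (regressive voicing assimilation): /g/ precedes the voiceless obstruent /f/, so it devoices to [k] by assimilation. /gigfeomvuvuimb/ → gikfeomvuvuimb.

gikfeomvuvuimb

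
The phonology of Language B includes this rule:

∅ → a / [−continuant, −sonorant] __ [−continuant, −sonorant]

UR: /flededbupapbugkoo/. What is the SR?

flededabupapabugakoo

/d/ and /b/ form a stop–stop cluster, so [a] is inserted between them.
/p/ and /b/ form a stop–stop cluster, so [a] is inserted between them.
/g/ and /k/ form a stop–stop cluster, so [a] is inserted between them.
Surface form: [flededabupapabugakoo].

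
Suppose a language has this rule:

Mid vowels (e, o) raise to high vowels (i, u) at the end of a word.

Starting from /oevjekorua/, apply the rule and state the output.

oevjekorua

No segment of /oevjekorua/ meets the structural description of the rule, so the form surfaces unchanged.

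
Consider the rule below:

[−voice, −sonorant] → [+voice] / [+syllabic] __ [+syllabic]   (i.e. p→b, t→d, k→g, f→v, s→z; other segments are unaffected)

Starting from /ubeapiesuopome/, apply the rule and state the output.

/p/ is a voiceless obstruent between vowels /a/ and /i/, so it voices to [b].
/s/ is a voiceless obstruent between vowels /e/ and /u/, so it voices to [z].
/p/ is a voiceless obstruent between vowels /o/ and /o/, so it voices to [b].
Surface form: [ubeabiezuobome].

ubeabiezuobome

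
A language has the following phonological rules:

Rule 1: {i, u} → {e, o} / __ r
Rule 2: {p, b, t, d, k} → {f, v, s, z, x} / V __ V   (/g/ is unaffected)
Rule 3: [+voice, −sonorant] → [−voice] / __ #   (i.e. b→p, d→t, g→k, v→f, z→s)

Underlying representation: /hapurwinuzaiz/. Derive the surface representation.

haforwinuzais

Rule 1 (pre-rhotic lowering): /u/ is a high vowel immediately before /r/, so it lowers to [o]. /hapurwinuzaiz/ → haporwinuzaiz.
Rule 2 (intervocalic spirantization): /p/ is a stop between vowels /a/ and /o/, so it spirantizes to the fricative [f]. /haporwinuzaiz/ → haforwinuzaiz.
Rule 3 (final devoicing): /z/ is a voiced obstruent in word-final position, so it devoices to [s]. /haforwinuzaiz/ → haforwinuzais.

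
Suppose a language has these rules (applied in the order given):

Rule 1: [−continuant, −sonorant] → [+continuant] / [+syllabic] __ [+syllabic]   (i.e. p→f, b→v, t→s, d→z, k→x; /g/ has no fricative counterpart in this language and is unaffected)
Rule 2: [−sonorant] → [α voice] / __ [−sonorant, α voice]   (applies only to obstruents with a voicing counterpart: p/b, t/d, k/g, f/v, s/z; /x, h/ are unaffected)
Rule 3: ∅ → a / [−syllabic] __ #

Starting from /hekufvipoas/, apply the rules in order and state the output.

hexuvvifoasa

Rule 1 (intervocalic spirantization): /k/ is a stop between vowels /e/ and /u/, so it spirantizes to the fricative [x]. /p/ is a stop between vowels /i/ and /o/, so it spirantizes to the fricative [f]. /hekufvipoas/ → hexufvifoas.
Rule 2 (regressive voicing assimilation): /f/ precedes the voiced obstruent /v/, so it voices to [v] by assimilation. /hexufvifoas/ → hexuvvifoas.
Rule 3 (final a-epenthesis): the form ends in the consonant /s/, so [a] is inserted word-finally. /hexuvvifoas/ → hexuvvifoasa.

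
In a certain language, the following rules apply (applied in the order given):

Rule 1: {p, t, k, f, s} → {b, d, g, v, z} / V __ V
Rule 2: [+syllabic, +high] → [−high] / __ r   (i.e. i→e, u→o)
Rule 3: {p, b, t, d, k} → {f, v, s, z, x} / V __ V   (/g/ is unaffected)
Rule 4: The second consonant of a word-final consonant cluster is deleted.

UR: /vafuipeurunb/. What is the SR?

Rule 1 (intervocalic voicing): /f/ is a voiceless obstruent between vowels /a/ and /u/, so it voices to [v]. /p/ is a voiceless obstruent between vowels /i/ and /e/, so it voices to [b]. /vafuipeurunb/ → vavuibeurunb.
Rule 2 (pre-rhotic lowering): /u/ is a high vowel immediately before /r/, so it lowers to [o]. /vavuibeurunb/ → vavuibeorunb.
Rule 3 (intervocalic spirantization): /b/ is a stop between vowels /i/ and /e/, so it spirantizes to the fricative [v]. /vavuibeorunb/ → vavuiveorunb.
Rule 4 (final cluster simplification): /b/ is the second consonant of a word-final cluster /nb/, so it deletes. /vavuiveorunb/ → vavuiveorun.

vavuiveorun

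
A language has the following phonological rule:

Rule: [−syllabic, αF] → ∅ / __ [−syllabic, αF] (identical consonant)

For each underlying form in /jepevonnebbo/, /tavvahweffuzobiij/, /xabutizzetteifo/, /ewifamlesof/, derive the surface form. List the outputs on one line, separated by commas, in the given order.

jepevonebo, tavahwefuzobiij, xabutizeteifo, ewifamlesof

/jepevonnebbo/: /nn/ is a geminate; the first /n/ deletes. /bb/ is a geminate; the first /b/ deletes. → [jepevonebo].
/tavvahweffuzobiij/: /vv/ is a geminate; the first /v/ deletes. /ff/ is a geminate; the first /f/ deletes. → [tavahwefuzobiij].
/xabutizzetteifo/: /zz/ is a geminate; the first /z/ deletes. /tt/ is a geminate; the first /t/ deletes. → [xabutizeteifo].
/ewifamlesof/: the rule's environment is not met; surfaces unchanged as [ewifamlesof].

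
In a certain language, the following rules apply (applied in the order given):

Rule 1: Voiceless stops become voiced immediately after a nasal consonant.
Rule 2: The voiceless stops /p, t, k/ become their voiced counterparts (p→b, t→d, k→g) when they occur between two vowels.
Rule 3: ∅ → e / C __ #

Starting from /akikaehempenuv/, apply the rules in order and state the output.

Rule 1 (post-nasal voicing): /p/ is a voiceless stop immediately after the nasal /m/, so it voices to [b]. /akikaehempenuv/ → akikaehembenuv.
Rule 2 (intervocalic voicing): /k/ is a voiceless stop between vowels /a/ and /i/, so it voices to [g]. /k/ is a voiceless stop between vowels /i/ and /a/, so it voices to [g]. /akikaehembenuv/ → agigaehembenuv.
Rule 3 (final e-epenthesis): the form ends in the consonant /v/, so [e] is inserted word-finally. /agigaehembenuv/ → agigaehembenuve.

agigaehembenuve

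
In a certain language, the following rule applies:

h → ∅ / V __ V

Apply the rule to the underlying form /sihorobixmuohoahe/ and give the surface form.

siorobixmuooae

/h/ occurs between vowels /i/ and /o/, so it deletes.
/h/ occurs between vowels /o/ and /o/, so it deletes.
/h/ occurs between vowels /a/ and /e/, so it deletes.
Surface form: [siorobixmuooae].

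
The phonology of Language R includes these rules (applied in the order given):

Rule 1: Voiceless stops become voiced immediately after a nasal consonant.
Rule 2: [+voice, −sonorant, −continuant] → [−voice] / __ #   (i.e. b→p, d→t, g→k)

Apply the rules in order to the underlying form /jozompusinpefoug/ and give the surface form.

jozombusinbefouk

Rule 1 (post-nasal voicing): /p/ is a voiceless stop immediately after the nasal /m/, so it voices to [b]. /p/ is a voiceless stop immediately after the nasal /n/, so it voices to [b]. /jozompusinpefoug/ → jozombusinbefoug.
Rule 2 (final devoicing): /g/ is a voiced stop in word-final position, so it devoices to [k]. /jozombusinbefoug/ → jozombusinbefouk.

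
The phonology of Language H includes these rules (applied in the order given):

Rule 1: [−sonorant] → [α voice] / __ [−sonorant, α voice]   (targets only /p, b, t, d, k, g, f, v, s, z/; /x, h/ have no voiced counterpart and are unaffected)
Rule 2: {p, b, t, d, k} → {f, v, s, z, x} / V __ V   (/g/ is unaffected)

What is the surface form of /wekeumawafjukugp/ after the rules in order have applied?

wexeumawafjuxukp

Rule 1 (regressive voicing assimilation): /g/ precedes the voiceless obstruent /p/, so it devoices to [k] by assimilation. /wekeumawafjukugp/ → wekeumawafjukukp.
Rule 2 (intervocalic spirantization): /k/ is a stop between vowels /e/ and /e/, so it spirantizes to the fricative [x]. /k/ is a stop between vowels /u/ and /u/, so it spirantizes to the fricative [x]. /wekeumawafjukukp/ → wexeumawafjuxukp.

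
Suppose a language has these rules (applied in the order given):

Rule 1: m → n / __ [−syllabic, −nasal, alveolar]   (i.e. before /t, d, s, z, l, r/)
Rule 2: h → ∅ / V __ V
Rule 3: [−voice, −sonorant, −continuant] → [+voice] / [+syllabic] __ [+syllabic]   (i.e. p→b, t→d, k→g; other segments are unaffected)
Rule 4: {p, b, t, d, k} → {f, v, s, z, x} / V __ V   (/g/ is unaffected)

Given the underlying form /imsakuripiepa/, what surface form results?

Rule 1 (nasal place assimilation): /m/ precedes the alveolar consonant /s/, so it assimilates in place to [n]. /imsakuripiepa/ → insakuripiepa.
Rule 2 (intervocalic h-deletion): no segment meets the environment; /insakuripiepa/ is unchanged.
Rule 3 (intervocalic voicing): /k/ is a voiceless stop between vowels /a/ and /u/, so it voices to [g]. /p/ is a voiceless stop between vowels /i/ and /i/, so it voices to [b]. /p/ is a voiceless stop between vowels /e/ and /a/, so it voices to [b]. /insakuripiepa/ → insaguribieba.
Rule 4 (intervocalic spirantization): /b/ is a stop between vowels /i/ and /i/, so it spirantizes to the fricative [v]. /b/ is a stop between vowels /e/ and /a/, so it spirantizes to the fricative [v]. /insaguribieba/ → insagurivieva.

insagurivieva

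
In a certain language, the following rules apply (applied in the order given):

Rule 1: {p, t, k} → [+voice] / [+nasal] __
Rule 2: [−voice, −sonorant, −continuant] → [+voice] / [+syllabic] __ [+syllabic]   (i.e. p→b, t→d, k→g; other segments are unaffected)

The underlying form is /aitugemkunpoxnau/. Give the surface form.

Rule 1 (post-nasal voicing): /k/ is a voiceless stop immediately after the nasal /m/, so it voices to [g]. /p/ is a voiceless stop immediately after the nasal /n/, so it voices to [b]. /aitugemkunpoxnau/ → aitugemgunboxnau.
Rule 2 (intervocalic voicing): /t/ is a voiceless stop between vowels /i/ and /u/, so it voices to [d]. /aitugemgunboxnau/ → aidugemgunboxnau.

aidugemgunboxnau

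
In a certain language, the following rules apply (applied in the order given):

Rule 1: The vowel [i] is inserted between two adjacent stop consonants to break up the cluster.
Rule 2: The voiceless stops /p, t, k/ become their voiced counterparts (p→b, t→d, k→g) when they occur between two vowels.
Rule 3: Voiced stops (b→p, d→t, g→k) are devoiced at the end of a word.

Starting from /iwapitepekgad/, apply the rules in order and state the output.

iwabidebegigat

Rule 1 (stop-cluster i-epenthesis): /k/ and /g/ form a stop–stop cluster, so [i] is inserted between them. /iwapitepekgad/ → iwapitepekigad.
Rule 2 (intervocalic voicing): /p/ is a voiceless stop between vowels /a/ and /i/, so it voices to [b]. /t/ is a voiceless stop between vowels /i/ and /e/, so it voices to [d]. /p/ is a voiceless stop between vowels /e/ and /e/, so it voices to [b]. /k/ is a voiceless stop between vowels /e/ and /i/, so it voices to [g]. /iwapitepekigad/ → iwabidebegigad.
Rule 3 (final devoicing): /d/ is a voiced stop in word-final position, so it devoices to [t]. /iwabidebegigad/ → iwabidebegigat.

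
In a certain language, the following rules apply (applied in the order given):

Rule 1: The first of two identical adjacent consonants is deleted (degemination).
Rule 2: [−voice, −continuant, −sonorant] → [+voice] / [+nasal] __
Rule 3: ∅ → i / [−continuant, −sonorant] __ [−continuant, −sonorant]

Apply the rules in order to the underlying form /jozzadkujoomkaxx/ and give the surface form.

jozadikujoomgax

Rule 1 (degemination): /zz/ is a geminate; the first /z/ deletes. /xx/ is a geminate; the first /x/ deletes. /jozzadkujoomkaxx/ → jozadkujoomkax.
Rule 2 (post-nasal voicing): /k/ is a voiceless stop immediately after the nasal /m/, so it voices to [g]. /jozadkujoomkax/ → jozadkujoomgax.
Rule 3 (stop-cluster i-epenthesis): /d/ and /k/ form a stop–stop cluster, so [i] is inserted between them. /jozadkujoomgax/ → jozadikujoomgax.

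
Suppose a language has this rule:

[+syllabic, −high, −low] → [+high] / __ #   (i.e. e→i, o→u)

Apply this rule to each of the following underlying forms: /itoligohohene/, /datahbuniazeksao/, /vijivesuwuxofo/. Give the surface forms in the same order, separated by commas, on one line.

itoligohoheni, datahbuniazeksau, vijivesuwuxofu

/itoligohohene/: /e/ is a mid vowel in word-final position, so it raises to [i]. → [itoligohoheni].
/datahbuniazeksao/: /o/ is a mid vowel in word-final position, so it raises to [u]. → [datahbuniazeksau].
/vijivesuwuxofo/: /o/ is a mid vowel in word-final position, so it raises to [u]. → [vijivesuwuxofu].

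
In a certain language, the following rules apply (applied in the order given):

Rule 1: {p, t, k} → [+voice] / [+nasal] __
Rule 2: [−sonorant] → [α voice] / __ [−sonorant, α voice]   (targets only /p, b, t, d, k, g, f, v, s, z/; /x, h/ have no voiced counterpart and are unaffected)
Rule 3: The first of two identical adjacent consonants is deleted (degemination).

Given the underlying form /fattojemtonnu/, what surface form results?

fatojemdonu

Rule 1 (post-nasal voicing): /t/ is a voiceless stop immediately after the nasal /m/, so it voices to [d]. /fattojemtonnu/ → fattojemdonnu.
Rule 2 (regressive voicing assimilation): no segment meets the environment; /fattojemdonnu/ is unchanged.
Rule 3 (degemination): /tt/ is a geminate; the first /t/ deletes. /nn/ is a geminate; the first /n/ deletes. /fattojemdonnu/ → fatojemdonu.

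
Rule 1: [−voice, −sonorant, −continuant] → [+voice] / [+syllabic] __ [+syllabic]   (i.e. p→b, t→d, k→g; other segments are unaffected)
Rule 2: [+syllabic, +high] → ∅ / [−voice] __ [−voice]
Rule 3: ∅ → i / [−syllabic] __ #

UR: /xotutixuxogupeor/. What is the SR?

Rule 1 (intervocalic voicing): /t/ is a voiceless stop between vowels /o/ and /u/, so it voices to [d]. /t/ is a voiceless stop between vowels /u/ and /i/, so it voices to [d]. /p/ is a voiceless stop between vowels /u/ and /e/, so it voices to [b]. /xotutixuxogupeor/ → xodudixuxogubeor.
Rule 2 (high vowel syncope): /u/ is a high vowel flanked by voiceless consonants /x/ and /x/, so it deletes. /xodudixuxogubeor/ → xodudixxogubeor.
Rule 3 (final i-epenthesis): the form ends in the consonant /r/, so [i] is inserted word-finally. /xodudixxogubeor/ → xodudixxogubeori.

xodudixxogubeori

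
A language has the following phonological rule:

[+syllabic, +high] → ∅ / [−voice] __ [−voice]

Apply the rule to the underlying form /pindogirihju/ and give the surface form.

pindogirihju

No segment of /pindogirihju/ meets the structural description of the rule, so the form surfaces unchanged.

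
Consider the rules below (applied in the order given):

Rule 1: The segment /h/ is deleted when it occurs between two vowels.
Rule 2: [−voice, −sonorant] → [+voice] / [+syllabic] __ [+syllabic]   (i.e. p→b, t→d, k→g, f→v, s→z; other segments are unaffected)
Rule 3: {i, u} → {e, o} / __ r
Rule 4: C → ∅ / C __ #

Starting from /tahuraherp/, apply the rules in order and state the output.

Rule 1 (intervocalic h-deletion): /h/ occurs between vowels /a/ and /u/, so it deletes. /h/ occurs between vowels /a/ and /e/, so it deletes. /tahuraherp/ → tauraerp.
Rule 2 (intervocalic voicing): no segment meets the environment; /tauraerp/ is unchanged.
Rule 3 (pre-rhotic lowering): /u/ is a high vowel immediately before /r/, so it lowers to [o]. /tauraerp/ → taoraerp.
Rule 4 (final cluster simplification): /p/ is the second consonant of a word-final cluster /rp/, so it deletes. /taoraerp/ → taoraer.

taoraer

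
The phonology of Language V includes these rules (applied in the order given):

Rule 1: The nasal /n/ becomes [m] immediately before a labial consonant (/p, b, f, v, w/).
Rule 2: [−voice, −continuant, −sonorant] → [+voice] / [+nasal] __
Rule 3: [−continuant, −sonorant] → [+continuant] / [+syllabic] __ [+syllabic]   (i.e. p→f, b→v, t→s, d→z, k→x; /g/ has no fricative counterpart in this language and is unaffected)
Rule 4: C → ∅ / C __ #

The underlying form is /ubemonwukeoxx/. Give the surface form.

uvemomwuxeox

Rule 1 (nasal place assimilation): /n/ precedes the labial consonant /w/, so it assimilates in place to [m]. /ubemonwukeoxx/ → ubemomwukeoxx.
Rule 2 (post-nasal voicing): no segment meets the environment; /ubemomwukeoxx/ is unchanged.
Rule 3 (intervocalic spirantization): /b/ is a stop between vowels /u/ and /e/, so it spirantizes to the fricative [v]. /k/ is a stop between vowels /u/ and /e/, so it spirantizes to the fricative [x]. /ubemomwukeoxx/ → uvemomwuxeoxx.
Rule 4 (final cluster simplification): /x/ is the second consonant of a word-final cluster /xx/, so it deletes. /uvemomwuxeoxx/ → uvemomwuxeox.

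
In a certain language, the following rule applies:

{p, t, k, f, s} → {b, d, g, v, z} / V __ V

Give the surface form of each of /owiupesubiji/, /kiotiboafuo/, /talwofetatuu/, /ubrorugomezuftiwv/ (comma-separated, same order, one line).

owiubezubiji, kiodiboavuo, talwovedaduu, ubrorugomezuftiwv

/owiupesubiji/: /p/ is a voiceless obstruent between vowels /u/ and /e/, so it voices to [b]. /s/ is a voiceless obstruent between vowels /e/ and /u/, so it voices to [z]. → [owiubezubiji].
/kiotiboafuo/: /t/ is a voiceless obstruent between vowels /o/ and /i/, so it voices to [d]. /f/ is a voiceless obstruent between vowels /a/ and /u/, so it voices to [v]. → [kiodiboavuo].
/talwofetatuu/: /f/ is a voiceless obstruent between vowels /o/ and /e/, so it voices to [v]. /t/ is a voiceless obstruent between vowels /e/ and /a/, so it voices to [d]. /t/ is a voiceless obstruent between vowels /a/ and /u/, so it voices to [d]. → [talwovedaduu].
/ubrorugomezuftiwv/: the rule's environment is not met; surfaces unchanged as [ubrorugomezuftiwv].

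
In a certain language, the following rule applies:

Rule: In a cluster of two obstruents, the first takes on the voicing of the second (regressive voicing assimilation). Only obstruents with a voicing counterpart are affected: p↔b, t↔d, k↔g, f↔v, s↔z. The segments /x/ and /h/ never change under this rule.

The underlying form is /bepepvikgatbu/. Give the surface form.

/p/ precedes the voiced obstruent /v/, so it voices to [b] by assimilation.
/k/ precedes the voiced obstruent /g/, so it voices to [g] by assimilation.
/t/ precedes the voiced obstruent /b/, so it voices to [d] by assimilation.
The other instances of /b/, /p/, /v/, /g/ do not occur in the required environment and remain unchanged.
Surface form: [bepebviggadbu].

bepebviggadbu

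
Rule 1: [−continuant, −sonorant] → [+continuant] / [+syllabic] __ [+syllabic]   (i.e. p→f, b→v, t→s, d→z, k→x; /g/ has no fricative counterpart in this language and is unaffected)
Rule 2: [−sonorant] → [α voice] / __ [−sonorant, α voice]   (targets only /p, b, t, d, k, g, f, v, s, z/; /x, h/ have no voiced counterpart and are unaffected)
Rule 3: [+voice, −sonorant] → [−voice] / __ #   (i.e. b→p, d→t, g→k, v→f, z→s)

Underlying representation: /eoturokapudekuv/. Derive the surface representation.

Rule 1 (intervocalic spirantization): /t/ is a stop between vowels /o/ and /u/, so it spirantizes to the fricative [s]. /k/ is a stop between vowels /o/ and /a/, so it spirantizes to the fricative [x]. /p/ is a stop between vowels /a/ and /u/, so it spirantizes to the fricative [f]. /d/ is a stop between vowels /u/ and /e/, so it spirantizes to the fricative [z]. /k/ is a stop between vowels /e/ and /u/, so it spirantizes to the fricative [x]. /eoturokapudekuv/ → eosuroxafuzexuv.
Rule 2 (regressive voicing assimilation): no segment meets the environment; /eosuroxafuzexuv/ is unchanged.
Rule 3 (final devoicing): /v/ is a voiced obstruent in word-final position, so it devoices to [f]. /eosuroxafuzexuv/ → eosuroxafuzexuf.

eosuroxafuzexuf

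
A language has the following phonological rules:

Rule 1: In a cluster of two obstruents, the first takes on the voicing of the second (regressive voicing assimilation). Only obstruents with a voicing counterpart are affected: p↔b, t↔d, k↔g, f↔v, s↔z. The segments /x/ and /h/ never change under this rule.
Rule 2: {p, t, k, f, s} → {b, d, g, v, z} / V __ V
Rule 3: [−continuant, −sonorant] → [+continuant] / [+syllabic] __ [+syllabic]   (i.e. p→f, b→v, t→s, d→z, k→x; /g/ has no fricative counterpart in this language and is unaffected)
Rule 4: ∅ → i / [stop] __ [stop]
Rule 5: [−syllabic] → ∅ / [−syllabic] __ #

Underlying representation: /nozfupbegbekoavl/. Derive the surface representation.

nosfubibegibegoav

Rule 1 (regressive voicing assimilation): /z/ precedes the voiceless obstruent /f/, so it devoices to [s] by assimilation. /p/ precedes the voiced obstruent /b/, so it voices to [b] by assimilation. /nozfupbegbekoavl/ → nosfubbegbekoavl.
Rule 2 (intervocalic voicing): /k/ is a voiceless obstruent between vowels /e/ and /o/, so it voices to [g]. /nosfubbegbekoavl/ → nosfubbegbegoavl.
Rule 3 (intervocalic spirantization): no segment meets the environment; /nosfubbegbegoavl/ is unchanged.
Rule 4 (stop-cluster i-epenthesis): /b/ and /b/ form a stop–stop cluster, so [i] is inserted between them. /g/ and /b/ form a stop–stop cluster, so [i] is inserted between them. /nosfubbegbegoavl/ → nosfubibegibegoavl.
Rule 5 (final cluster simplification): /l/ is the second consonant of a word-final cluster /vl/, so it deletes. /nosfubibegibegoavl/ → nosfubibegibegoav.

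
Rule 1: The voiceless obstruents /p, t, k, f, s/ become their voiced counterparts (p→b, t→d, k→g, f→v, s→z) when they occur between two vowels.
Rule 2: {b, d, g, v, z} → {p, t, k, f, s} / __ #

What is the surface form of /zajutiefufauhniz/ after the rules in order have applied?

Rule 1 (intervocalic voicing): /t/ is a voiceless obstruent between vowels /u/ and /i/, so it voices to [d]. /f/ is a voiceless obstruent between vowels /e/ and /u/, so it voices to [v]. /f/ is a voiceless obstruent between vowels /u/ and /a/, so it voices to [v]. /zajutiefufauhniz/ → zajudievuvauhniz.
Rule 2 (final devoicing): /z/ is a voiced obstruent in word-final position, so it devoices to [s]. /zajudievuvauhniz/ → zajudievuvauhnis.

zajudievuvauhnis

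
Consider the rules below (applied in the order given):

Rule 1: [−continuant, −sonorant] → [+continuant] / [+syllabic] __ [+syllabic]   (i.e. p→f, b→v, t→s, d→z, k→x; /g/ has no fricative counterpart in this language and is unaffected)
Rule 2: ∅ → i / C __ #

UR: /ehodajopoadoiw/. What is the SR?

Rule 1 (intervocalic spirantization): /d/ is a stop between vowels /o/ and /a/, so it spirantizes to the fricative [z]. /p/ is a stop between vowels /o/ and /o/, so it spirantizes to the fricative [f]. /d/ is a stop between vowels /a/ and /o/, so it spirantizes to the fricative [z]. /ehodajopoadoiw/ → ehozajofoazoiw.
Rule 2 (final i-epenthesis): the form ends in the consonant /w/, so [i] is inserted word-finally. /ehozajofoazoiw/ → ehozajofoazoiwi.

ehozajofoazoiwi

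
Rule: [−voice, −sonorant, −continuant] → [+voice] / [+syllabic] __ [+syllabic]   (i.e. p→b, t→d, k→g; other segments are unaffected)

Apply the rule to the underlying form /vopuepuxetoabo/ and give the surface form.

vobuebuxedoabo

/p/ is a voiceless stop between vowels /o/ and /u/, so it voices to [b].
/p/ is a voiceless stop between vowels /e/ and /u/, so it voices to [b].
/t/ is a voiceless stop between vowels /e/ and /o/, so it voices to [d].
Surface form: [vobuebuxedoabo].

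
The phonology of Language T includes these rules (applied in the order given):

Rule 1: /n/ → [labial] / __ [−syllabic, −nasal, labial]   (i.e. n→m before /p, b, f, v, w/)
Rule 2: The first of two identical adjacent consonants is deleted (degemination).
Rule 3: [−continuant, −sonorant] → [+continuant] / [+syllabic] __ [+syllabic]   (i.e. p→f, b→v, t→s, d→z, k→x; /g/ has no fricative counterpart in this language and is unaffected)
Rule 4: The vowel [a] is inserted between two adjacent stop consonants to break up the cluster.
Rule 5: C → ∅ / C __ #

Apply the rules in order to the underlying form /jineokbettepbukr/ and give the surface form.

Rule 1 (nasal place assimilation): no segment meets the environment; /jineokbettepbukr/ is unchanged.
Rule 2 (degemination): /tt/ is a geminate; the first /t/ deletes. /jineokbettepbukr/ → jineokbetepbukr.
Rule 3 (intervocalic spirantization): /t/ is a stop between vowels /e/ and /e/, so it spirantizes to the fricative [s]. /jineokbetepbukr/ → jineokbesepbukr.
Rule 4 (stop-cluster a-epenthesis): /k/ and /b/ form a stop–stop cluster, so [a] is inserted between them. /p/ and /b/ form a stop–stop cluster, so [a] is inserted between them. /jineokbesepbukr/ → jineokabesepabukr.
Rule 5 (final cluster simplification): /r/ is the second consonant of a word-final cluster /kr/, so it deletes. /jineokabesepabukr/ → jineokabesepabuk.

jineokabesepabuk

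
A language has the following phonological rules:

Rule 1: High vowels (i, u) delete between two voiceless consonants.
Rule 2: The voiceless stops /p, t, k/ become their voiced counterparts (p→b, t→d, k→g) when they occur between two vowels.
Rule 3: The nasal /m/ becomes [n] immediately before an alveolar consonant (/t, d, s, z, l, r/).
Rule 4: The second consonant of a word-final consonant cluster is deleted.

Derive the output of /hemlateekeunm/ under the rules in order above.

henladeegeun

Rule 1 (high vowel syncope): no segment meets the environment; /hemlateekeunm/ is unchanged.
Rule 2 (intervocalic voicing): /t/ is a voiceless stop between vowels /a/ and /e/, so it voices to [d]. /k/ is a voiceless stop between vowels /e/ and /e/, so it voices to [g]. /hemlateekeunm/ → hemladeegeunm.
Rule 3 (nasal place assimilation): /m/ precedes the alveolar consonant /l/, so it assimilates in place to [n]. /hemladeegeunm/ → henladeegeunm.
Rule 4 (final cluster simplification): /m/ is the second consonant of a word-final cluster /nm/, so it deletes. /henladeegeunm/ → henladeegeun.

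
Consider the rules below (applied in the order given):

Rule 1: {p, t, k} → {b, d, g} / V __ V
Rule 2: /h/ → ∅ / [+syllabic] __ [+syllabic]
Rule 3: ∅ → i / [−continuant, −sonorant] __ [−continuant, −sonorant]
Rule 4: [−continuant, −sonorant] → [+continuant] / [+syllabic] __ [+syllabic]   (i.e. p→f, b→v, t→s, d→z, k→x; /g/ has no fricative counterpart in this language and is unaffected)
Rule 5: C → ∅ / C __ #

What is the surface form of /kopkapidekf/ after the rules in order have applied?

kofixavizek

Rule 1 (intervocalic voicing): /p/ is a voiceless stop between vowels /a/ and /i/, so it voices to [b]. /kopkapidekf/ → kopkabidekf.
Rule 2 (intervocalic h-deletion): no segment meets the environment; /kopkabidekf/ is unchanged.
Rule 3 (stop-cluster i-epenthesis): /p/ and /k/ form a stop–stop cluster, so [i] is inserted between them. /kopkabidekf/ → kopikabidekf.
Rule 4 (intervocalic spirantization): /p/ is a stop between vowels /o/ and /i/, so it spirantizes to the fricative [f]. /k/ is a stop between vowels /i/ and /a/, so it spirantizes to the fricative [x]. /b/ is a stop between vowels /a/ and /i/, so it spirantizes to the fricative [v]. /d/ is a stop between vowels /i/ and /e/, so it spirantizes to the fricative [z]. /kopikabidekf/ → kofixavizekf.
Rule 5 (final cluster simplification): /f/ is the second consonant of a word-final cluster /kf/, so it deletes. /kofixavizekf/ → kofixavizek.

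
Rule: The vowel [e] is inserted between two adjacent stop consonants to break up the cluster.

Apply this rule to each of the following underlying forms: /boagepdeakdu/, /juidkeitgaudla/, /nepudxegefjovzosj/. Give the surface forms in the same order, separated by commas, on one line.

/boagepdeakdu/: /p/ and /d/ form a stop–stop cluster, so [e] is inserted between them. /k/ and /d/ form a stop–stop cluster, so [e] is inserted between them. → [boagepedeakedu].
/juidkeitgaudla/: /d/ and /k/ form a stop–stop cluster, so [e] is inserted between them. /t/ and /g/ form a stop–stop cluster, so [e] is inserted between them. → [juidekeitegaudla].
/nepudxegefjovzosj/: the rule's environment is not met; surfaces unchanged as [nepudxegefjovzosj].

boagepedeakedu, juidekeitegaudla, nepudxegefjovzosj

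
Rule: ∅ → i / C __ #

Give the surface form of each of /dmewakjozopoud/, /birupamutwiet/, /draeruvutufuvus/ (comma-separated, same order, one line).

dmewakjozopoudi, birupamutwieti, draeruvutufuvusi

/dmewakjozopoud/: the form ends in the consonant /d/, so [i] is inserted word-finally. → [dmewakjozopoudi].
/birupamutwiet/: the form ends in the consonant /t/, so [i] is inserted word-finally. → [birupamutwieti].
/draeruvutufuvus/: the form ends in the consonant /s/, so [i] is inserted word-finally. → [draeruvutufuvusi].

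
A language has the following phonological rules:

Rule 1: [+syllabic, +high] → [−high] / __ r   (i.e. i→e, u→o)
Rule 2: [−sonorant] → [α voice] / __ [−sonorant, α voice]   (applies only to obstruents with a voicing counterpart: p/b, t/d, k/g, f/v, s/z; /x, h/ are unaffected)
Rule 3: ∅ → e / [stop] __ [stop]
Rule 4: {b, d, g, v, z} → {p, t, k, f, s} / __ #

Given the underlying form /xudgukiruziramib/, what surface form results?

Rule 1 (pre-rhotic lowering): /i/ is a high vowel immediately before /r/, so it lowers to [e]. /i/ is a high vowel immediately before /r/, so it lowers to [e]. /xudgukiruziramib/ → xudgukeruzeramib.
Rule 2 (regressive voicing assimilation): no segment meets the environment; /xudgukeruzeramib/ is unchanged.
Rule 3 (stop-cluster e-epenthesis): /d/ and /g/ form a stop–stop cluster, so [e] is inserted between them. /xudgukeruzeramib/ → xudegukeruzeramib.
Rule 4 (final devoicing): /b/ is a voiced obstruent in word-final position, so it devoices to [p]. /xudegukeruzeramib/ → xudegukeruzeramip.

xudegukeruzeramip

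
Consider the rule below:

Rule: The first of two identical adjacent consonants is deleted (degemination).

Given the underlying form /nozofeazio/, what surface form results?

No segment of /nozofeazio/ meets the structural description of the rule, so the form surfaces unchanged.

nozofeazio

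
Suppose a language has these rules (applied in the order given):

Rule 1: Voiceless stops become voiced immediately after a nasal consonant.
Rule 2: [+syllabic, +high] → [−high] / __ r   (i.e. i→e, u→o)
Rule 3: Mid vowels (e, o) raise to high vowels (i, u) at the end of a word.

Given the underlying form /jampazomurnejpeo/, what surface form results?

jambazomornejpeu

Rule 1 (post-nasal voicing): /p/ is a voiceless stop immediately after the nasal /m/, so it voices to [b]. /jampazomurnejpeo/ → jambazomurnejpeo.
Rule 2 (pre-rhotic lowering): /u/ is a high vowel immediately before /r/, so it lowers to [o]. /jambazomurnejpeo/ → jambazomornejpeo.
Rule 3 (final vowel raising): /o/ is a mid vowel in word-final position, so it raises to [u]. /jambazomornejpeo/ → jambazomornejpeu.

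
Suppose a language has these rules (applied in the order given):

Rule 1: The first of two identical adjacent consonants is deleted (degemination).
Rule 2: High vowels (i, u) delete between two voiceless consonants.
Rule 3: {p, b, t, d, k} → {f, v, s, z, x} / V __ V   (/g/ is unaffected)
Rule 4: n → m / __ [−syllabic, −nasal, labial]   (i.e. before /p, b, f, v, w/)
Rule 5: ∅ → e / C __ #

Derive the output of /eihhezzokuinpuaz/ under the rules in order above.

eihezoxuimpuaze

Rule 1 (degemination): /hh/ is a geminate; the first /h/ deletes. /zz/ is a geminate; the first /z/ deletes. /eihhezzokuinpuaz/ → eihezokuinpuaz.
Rule 2 (high vowel syncope): no segment meets the environment; /eihezokuinpuaz/ is unchanged.
Rule 3 (intervocalic spirantization): /k/ is a stop between vowels /o/ and /u/, so it spirantizes to the fricative [x]. /eihezokuinpuaz/ → eihezoxuinpuaz.
Rule 4 (nasal place assimilation): /n/ precedes the labial consonant /p/, so it assimilates in place to [m]. /eihezoxuinpuaz/ → eihezoxuimpuaz.
Rule 5 (final e-epenthesis): the form ends in the consonant /z/, so [e] is inserted word-finally. /eihezoxuimpuaz/ → eihezoxuimpuaze.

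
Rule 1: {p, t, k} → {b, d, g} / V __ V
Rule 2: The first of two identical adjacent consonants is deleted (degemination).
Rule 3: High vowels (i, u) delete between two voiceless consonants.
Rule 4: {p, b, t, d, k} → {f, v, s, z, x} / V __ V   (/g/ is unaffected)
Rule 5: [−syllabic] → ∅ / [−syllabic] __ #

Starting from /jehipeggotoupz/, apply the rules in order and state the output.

Rule 1 (intervocalic voicing): /p/ is a voiceless stop between vowels /i/ and /e/, so it voices to [b]. /t/ is a voiceless stop between vowels /o/ and /o/, so it voices to [d]. /jehipeggotoupz/ → jehibeggodoupz.
Rule 2 (degemination): /gg/ is a geminate; the first /g/ deletes. /jehibeggodoupz/ → jehibegodoupz.
Rule 3 (high vowel syncope): no segment meets the environment; /jehibegodoupz/ is unchanged.
Rule 4 (intervocalic spirantization): /b/ is a stop between vowels /i/ and /e/, so it spirantizes to the fricative [v]. /d/ is a stop between vowels /o/ and /o/, so it spirantizes to the fricative [z]. /jehibegodoupz/ → jehivegozoupz.
Rule 5 (final cluster simplification): /z/ is the second consonant of a word-final cluster /pz/, so it deletes. /jehivegozoupz/ → jehivegozoup.

jehivegozoup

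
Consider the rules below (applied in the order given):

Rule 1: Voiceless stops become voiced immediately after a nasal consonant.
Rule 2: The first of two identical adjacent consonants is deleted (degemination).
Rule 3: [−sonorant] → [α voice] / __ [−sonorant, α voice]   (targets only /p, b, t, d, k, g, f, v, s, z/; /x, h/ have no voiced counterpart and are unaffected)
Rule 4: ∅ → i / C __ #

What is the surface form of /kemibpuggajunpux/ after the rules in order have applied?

kemippugajunbuxi

Rule 1 (post-nasal voicing): /p/ is a voiceless stop immediately after the nasal /n/, so it voices to [b]. /kemibpuggajunpux/ → kemibpuggajunbux.
Rule 2 (degemination): /gg/ is a geminate; the first /g/ deletes. /kemibpuggajunbux/ → kemibpugajunbux.
Rule 3 (regressive voicing assimilation): /b/ precedes the voiceless obstruent /p/, so it devoices to [p] by assimilation. /kemibpugajunbux/ → kemippugajunbux.
Rule 4 (final i-epenthesis): the form ends in the consonant /x/, so [i] is inserted word-finally. /kemippugajunbux/ → kemippugajunbuxi.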